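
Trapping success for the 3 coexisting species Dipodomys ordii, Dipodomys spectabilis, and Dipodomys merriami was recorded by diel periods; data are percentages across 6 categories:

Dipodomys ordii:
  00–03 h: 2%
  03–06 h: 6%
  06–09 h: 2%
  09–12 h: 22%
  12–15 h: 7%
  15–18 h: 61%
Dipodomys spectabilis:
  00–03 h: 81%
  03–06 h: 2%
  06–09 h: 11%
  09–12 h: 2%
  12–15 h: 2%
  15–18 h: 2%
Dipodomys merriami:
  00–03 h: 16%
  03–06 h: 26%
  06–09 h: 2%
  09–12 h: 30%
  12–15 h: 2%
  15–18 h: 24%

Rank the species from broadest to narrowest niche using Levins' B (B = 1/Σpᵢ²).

Dipodomys merriami > Dipodomys ordii > Dipodomys spectabilis

Convert percentages to proportions (divide by 100).
Σp_ordiᵢ² = 0.02² + 0.06² + 0.02² + 0.22² + 0.07² + 0.61² = 0.0004 + 0.0036 + 0.0004 + 0.0484 + 0.0049 + 0.3721 = 0.4298
B_ordi = 1 / 0.4298 = 2.3267
Σp_specᵢ² = 0.81² + 0.02² + 0.11² + 0.02² + 0.02² + 0.02² = 0.6561 + 0.0004 + 0.0121 + 0.0004 + 0.0004 + 0.0004 = 0.6698
B_spec = 1 / 0.6698 = 1.4930
Σp_merrᵢ² = 0.16² + 0.26² + 0.02² + 0.30² + 0.02² + 0.24² = 0.0256 + 0.0676 + 0.0004 + 0.0900 + 0.0004 + 0.0576 = 0.2416
B_merr = 1 / 0.2416 = 4.1391
Ranking by B (broadest → narrowest): Dipodomys merriami (4.14) > Dipodomys ordii (2.33) > Dipodomys spectabilis (1.49)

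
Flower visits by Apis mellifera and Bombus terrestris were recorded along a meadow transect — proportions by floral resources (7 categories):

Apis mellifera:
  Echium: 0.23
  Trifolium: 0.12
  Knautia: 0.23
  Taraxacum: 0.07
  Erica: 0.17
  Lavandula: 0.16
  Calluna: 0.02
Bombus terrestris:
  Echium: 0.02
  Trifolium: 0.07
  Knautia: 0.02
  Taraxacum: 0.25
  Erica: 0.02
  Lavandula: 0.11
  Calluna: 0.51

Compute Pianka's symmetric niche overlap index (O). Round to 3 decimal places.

Σ p₁ᵢp₂ᵢ = 0.0046 + 0.0084 + 0.0046 + 0.0175 + 0.0034 + 0.0176 + 0.0102 = 0.0663
Σp_1ᵢ² = 0.23² + 0.12² + 0.23² + 0.07² + 0.17² + 0.16² + 0.02² = 0.0529 + 0.0144 + 0.0529 + 0.0049 + 0.0289 + 0.0256 + 0.0004 = 0.1800
Σp_2ᵢ² = 0.02² + 0.07² + 0.02² + 0.25² + 0.02² + 0.11² + 0.51² = 0.0004 + 0.0049 + 0.0004 + 0.0625 + 0.0004 + 0.0121 + 0.2601 = 0.3408
O = 0.0663 / √(0.1800 × 0.3408) = 0.0663 / 0.247677 = 0.26769

0.268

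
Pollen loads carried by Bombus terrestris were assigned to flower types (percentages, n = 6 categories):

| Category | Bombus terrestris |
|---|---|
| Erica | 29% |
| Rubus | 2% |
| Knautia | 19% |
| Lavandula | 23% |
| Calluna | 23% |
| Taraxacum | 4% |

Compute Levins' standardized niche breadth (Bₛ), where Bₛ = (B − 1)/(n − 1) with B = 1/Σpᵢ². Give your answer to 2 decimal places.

0.68

Convert percentages to proportions (divide by 100).
Σpᵢ² = 0.29² + 0.02² + 0.19² + 0.23² + 0.23² + 0.04² = 0.0841 + 0.0004 + 0.0361 + 0.0529 + 0.0529 + 0.0016 = 0.2280
B = 1 / 0.2280 = 4.3860
Bₛ = (B − 1)/(n − 1) = (4.3860 − 1)/(6 − 1) = 3.3860/5 = 0.6772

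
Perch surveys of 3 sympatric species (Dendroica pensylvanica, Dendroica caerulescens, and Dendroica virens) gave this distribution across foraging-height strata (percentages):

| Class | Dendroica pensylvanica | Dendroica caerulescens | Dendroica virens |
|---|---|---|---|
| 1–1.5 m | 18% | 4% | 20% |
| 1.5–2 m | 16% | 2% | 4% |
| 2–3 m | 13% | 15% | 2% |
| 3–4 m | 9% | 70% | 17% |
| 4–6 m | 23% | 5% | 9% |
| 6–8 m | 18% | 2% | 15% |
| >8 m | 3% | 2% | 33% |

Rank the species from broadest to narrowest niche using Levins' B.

Convert percentages to proportions (divide by 100).
Σp_pensᵢ² = 0.18² + 0.16² + 0.13² + 0.09² + 0.23² + 0.18² + 0.03² = 0.0324 + 0.0256 + 0.0169 + 0.0081 + 0.0529 + 0.0324 + 0.0009 = 0.1692
B_pens = 1 / 0.1692 = 5.9102
Σp_caerᵢ² = 0.04² + 0.02² + 0.15² + 0.70² + 0.05² + 0.02² + 0.02² = 0.0016 + 0.0004 + 0.0225 + 0.4900 + 0.0025 + 0.0004 + 0.0004 = 0.5178
B_caer = 1 / 0.5178 = 1.9312
Σp_vireᵢ² = 0.20² + 0.04² + 0.02² + 0.17² + 0.09² + 0.15² + 0.33² = 0.0400 + 0.0016 + 0.0004 + 0.0289 + 0.0081 + 0.0225 + 0.1089 = 0.2104
B_vire = 1 / 0.2104 = 4.7529
Ranking by B (broadest → narrowest): Dendroica pensylvanica (5.91) > Dendroica virens (4.75) > Dendroica caerulescens (1.93)

Dendroica pensylvanica > Dendroica virens > Dendroica caerulescens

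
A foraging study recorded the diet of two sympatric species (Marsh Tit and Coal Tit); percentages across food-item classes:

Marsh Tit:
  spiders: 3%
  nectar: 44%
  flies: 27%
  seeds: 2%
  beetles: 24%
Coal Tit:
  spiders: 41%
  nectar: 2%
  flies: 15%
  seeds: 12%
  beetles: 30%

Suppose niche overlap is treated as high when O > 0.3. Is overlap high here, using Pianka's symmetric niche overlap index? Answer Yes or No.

Yes

Convert percentages to proportions (divide by 100).
Σ p₁ᵢp₂ᵢ = 0.0123 + 0.0088 + 0.0405 + 0.0024 + 0.0720 = 0.1360
Σp_1ᵢ² = 0.03² + 0.44² + 0.27² + 0.02² + 0.24² = 0.0009 + 0.1936 + 0.0729 + 0.0004 + 0.0576 = 0.3254
Σp_2ᵢ² = 0.41² + 0.02² + 0.15² + 0.12² + 0.30² = 0.1681 + 0.0004 + 0.0225 + 0.0144 + 0.0900 = 0.2954
O = 0.1360 / √(0.3254 × 0.2954) = 0.1360 / 0.31004 = 0.4387
O = 0.4387 > 0.3 → Yes.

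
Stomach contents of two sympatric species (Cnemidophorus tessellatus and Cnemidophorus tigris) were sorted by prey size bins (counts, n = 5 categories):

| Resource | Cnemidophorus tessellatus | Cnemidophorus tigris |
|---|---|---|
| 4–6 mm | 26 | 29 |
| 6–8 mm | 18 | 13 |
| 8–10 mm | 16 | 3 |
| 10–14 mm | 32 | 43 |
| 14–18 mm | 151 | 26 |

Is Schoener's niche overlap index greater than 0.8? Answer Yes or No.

No

Proportions for Cnemidophorus tessellatus (n=243): 26/243=0.1070, 18/243=0.0741, 16/243=0.0658, 32/243=0.1317, 151/243=0.6214
Proportions for Cnemidophorus tigris (n=114): 29/114=0.2544, 13/114=0.1140, 3/114=0.0263, 43/114=0.3772, 26/114=0.2281
Σ|p₁ᵢ − p₂ᵢ| = 0.1474 + 0.0399 + 0.0395 + 0.2455 + 0.3933 = 0.8656
D = 1 − ½ × 0.8656 = 1 − 0.43280 = 0.56720
D = 0.56720 < 0.8 → No.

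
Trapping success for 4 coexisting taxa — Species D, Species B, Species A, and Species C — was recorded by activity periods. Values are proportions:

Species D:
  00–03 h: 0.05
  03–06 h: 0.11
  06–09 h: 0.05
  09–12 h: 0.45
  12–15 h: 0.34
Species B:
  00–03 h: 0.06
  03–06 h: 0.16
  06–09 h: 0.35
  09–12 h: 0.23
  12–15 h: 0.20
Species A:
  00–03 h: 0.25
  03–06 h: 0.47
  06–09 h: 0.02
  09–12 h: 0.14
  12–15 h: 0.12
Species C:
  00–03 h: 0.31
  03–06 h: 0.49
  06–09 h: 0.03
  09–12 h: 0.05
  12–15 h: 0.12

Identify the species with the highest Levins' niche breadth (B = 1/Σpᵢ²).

Species B

Σp_Dᵢ² = 0.05² + 0.11² + 0.05² + 0.45² + 0.34² = 0.0025 + 0.0121 + 0.0025 + 0.2025 + 0.1156 = 0.3352
B_D = 1 / 0.3352 = 2.9833
Σp_Bᵢ² = 0.06² + 0.16² + 0.35² + 0.23² + 0.20² = 0.0036 + 0.0256 + 0.1225 + 0.0529 + 0.0400 = 0.2446
B_B = 1 / 0.2446 = 4.0883
Σp_Aᵢ² = 0.25² + 0.47² + 0.02² + 0.14² + 0.12² = 0.0625 + 0.2209 + 0.0004 + 0.0196 + 0.0144 = 0.3178
B_A = 1 / 0.3178 = 3.1466
Σp_Cᵢ² = 0.31² + 0.49² + 0.03² + 0.05² + 0.12² = 0.0961 + 0.2401 + 0.0009 + 0.0025 + 0.0144 = 0.3540
B_C = 1 / 0.3540 = 2.8249
Highest B → broadest niche (most generalist): Species B (B = 4.09).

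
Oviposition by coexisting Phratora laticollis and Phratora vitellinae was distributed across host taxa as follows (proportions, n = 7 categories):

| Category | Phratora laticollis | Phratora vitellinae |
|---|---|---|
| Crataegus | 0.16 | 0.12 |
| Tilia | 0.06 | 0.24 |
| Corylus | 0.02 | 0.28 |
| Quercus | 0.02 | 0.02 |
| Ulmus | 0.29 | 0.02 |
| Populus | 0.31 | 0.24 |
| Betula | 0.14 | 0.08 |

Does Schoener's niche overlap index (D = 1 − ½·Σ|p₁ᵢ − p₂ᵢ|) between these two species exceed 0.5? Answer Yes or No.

Σ|p₁ᵢ − p₂ᵢ| = 0.04 + 0.18 + 0.26 + 0.00 + 0.27 + 0.07 + 0.06 = 0.88
D = 1 − ½ × 0.88 = 1 − 0.440 = 0.5600
D = 0.5600 > 0.5 → Yes.

Yes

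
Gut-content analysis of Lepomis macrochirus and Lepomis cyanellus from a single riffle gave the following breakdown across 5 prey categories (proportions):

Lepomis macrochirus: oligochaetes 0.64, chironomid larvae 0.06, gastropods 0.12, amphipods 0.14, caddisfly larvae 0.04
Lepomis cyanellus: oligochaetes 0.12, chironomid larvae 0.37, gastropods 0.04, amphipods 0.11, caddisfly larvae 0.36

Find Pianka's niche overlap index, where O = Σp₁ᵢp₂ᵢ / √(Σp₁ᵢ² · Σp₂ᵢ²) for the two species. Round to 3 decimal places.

0.367

Σ p₁ᵢp₂ᵢ = 0.0768 + 0.0222 + 0.0048 + 0.0154 + 0.0144 = 0.1336
Σp_1ᵢ² = 0.64² + 0.06² + 0.12² + 0.14² + 0.04² = 0.4096 + 0.0036 + 0.0144 + 0.0196 + 0.0016 = 0.4488
Σp_2ᵢ² = 0.12² + 0.37² + 0.04² + 0.11² + 0.36² = 0.0144 + 0.1369 + 0.0016 + 0.0121 + 0.1296 = 0.2946
O = 0.1336 / √(0.4488 × 0.2946) = 0.1336 / 0.363616 = 0.36742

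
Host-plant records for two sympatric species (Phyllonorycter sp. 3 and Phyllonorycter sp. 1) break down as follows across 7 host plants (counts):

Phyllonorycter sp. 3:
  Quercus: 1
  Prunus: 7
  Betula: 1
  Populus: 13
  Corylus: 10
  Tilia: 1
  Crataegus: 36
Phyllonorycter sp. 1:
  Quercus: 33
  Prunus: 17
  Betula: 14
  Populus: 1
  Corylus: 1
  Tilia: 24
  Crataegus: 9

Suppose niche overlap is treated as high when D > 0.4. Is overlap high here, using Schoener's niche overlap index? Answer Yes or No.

No

Proportions for Phyllonorycter sp. 3 (n=69): 1/69=0.0145, 7/69=0.1014, 1/69=0.0145, 13/69=0.1884, 10/69=0.1449, 1/69=0.0145, 36/69=0.5217
Proportions for Phyllonorycter sp. 1 (n=99): 33/99=0.3333, 17/99=0.1717, 14/99=0.1414, 1/99=0.0101, 1/99=0.0101, 24/99=0.2424, 9/99=0.0909
Σ|p₁ᵢ − p₂ᵢ| = 0.3188 + 0.0703 + 0.1269 + 0.1783 + 0.1348 + 0.2279 + 0.4308 = 1.4878
D = 1 − ½ × 1.4878 = 1 − 0.74390 = 0.25610
D = 0.25610 < 0.4 → No.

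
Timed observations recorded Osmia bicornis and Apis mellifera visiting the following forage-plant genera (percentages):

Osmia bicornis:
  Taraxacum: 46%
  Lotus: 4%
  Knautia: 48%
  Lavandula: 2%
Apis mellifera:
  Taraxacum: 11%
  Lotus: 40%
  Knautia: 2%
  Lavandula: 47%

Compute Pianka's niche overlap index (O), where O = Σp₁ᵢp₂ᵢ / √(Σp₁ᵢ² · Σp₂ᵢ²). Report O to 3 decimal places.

Convert percentages to proportions (divide by 100).
Σ p₁ᵢp₂ᵢ = 0.0506 + 0.0160 + 0.0096 + 0.0094 = 0.0856
Σp_1ᵢ² = 0.46² + 0.04² + 0.48² + 0.02² = 0.2116 + 0.0016 + 0.2304 + 0.0004 = 0.4440
Σp_2ᵢ² = 0.11² + 0.40² + 0.02² + 0.47² = 0.0121 + 0.1600 + 0.0004 + 0.2209 = 0.3934
O = 0.0856 / √(0.4440 × 0.3934) = 0.0856 / 0.417935 = 0.20482

0.205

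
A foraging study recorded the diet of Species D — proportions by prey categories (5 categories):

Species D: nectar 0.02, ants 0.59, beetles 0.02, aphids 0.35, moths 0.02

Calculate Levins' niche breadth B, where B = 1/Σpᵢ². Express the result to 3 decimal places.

Σpᵢ² = 0.02² + 0.59² + 0.02² + 0.35² + 0.02² = 0.0004 + 0.3481 + 0.0004 + 0.1225 + 0.0004 = 0.4718
B = 1 / 0.4718 = 2.11954

2.120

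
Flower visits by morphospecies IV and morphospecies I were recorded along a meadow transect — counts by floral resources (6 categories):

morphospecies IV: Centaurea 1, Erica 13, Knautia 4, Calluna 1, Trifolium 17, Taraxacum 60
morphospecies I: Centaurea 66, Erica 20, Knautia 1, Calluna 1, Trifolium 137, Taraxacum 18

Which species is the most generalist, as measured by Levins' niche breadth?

Proportions for morphospecies IV (n=96): 1/96=0.0104, 13/96=0.1354, 4/96=0.0417, 1/96=0.0104, 17/96=0.1771, 60/96=0.6250
Proportions for morphospecies I (n=243): 66/243=0.2716, 20/243=0.0823, 1/243=0.0041, 1/243=0.0041, 137/243=0.5638, 18/243=0.0741
Σp_IVᵢ² = 0.0104² + 0.1354² + 0.0417² + 0.0104² + 0.1771² + 0.6250² = 0.000108 + 0.018333 + 0.001739 + 0.000108 + 0.031364 + 0.390625 = 0.442277
B_IV = 1 / 0.442277 = 2.2610
Σp_Iᵢ² = 0.2716² + 0.0823² + 0.0041² + 0.0041² + 0.5638² + 0.0741² = 0.073767 + 0.006773 + 0.000017 + 0.000017 + 0.317870 + 0.005491 = 0.403935
B_I = 1 / 0.403935 = 2.4756
Highest B → broadest niche (most generalist): morphospecies I (B = 2.48).

morphospecies I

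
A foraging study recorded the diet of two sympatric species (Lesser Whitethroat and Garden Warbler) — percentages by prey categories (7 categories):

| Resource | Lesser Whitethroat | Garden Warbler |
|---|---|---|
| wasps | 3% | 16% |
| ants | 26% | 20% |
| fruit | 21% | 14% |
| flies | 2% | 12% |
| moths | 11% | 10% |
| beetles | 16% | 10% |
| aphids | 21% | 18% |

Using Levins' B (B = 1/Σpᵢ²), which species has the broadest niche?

Garden Warbler

Convert percentages to proportions (divide by 100).
Σp_Whitᵢ² = 0.03² + 0.26² + 0.21² + 0.02² + 0.11² + 0.16² + 0.21² = 0.0009 + 0.0676 + 0.0441 + 0.0004 + 0.0121 + 0.0256 + 0.0441 = 0.1948
B_Whit = 1 / 0.1948 = 5.1335
Σp_Warbᵢ² = 0.16² + 0.20² + 0.14² + 0.12² + 0.10² + 0.10² + 0.18² = 0.0256 + 0.0400 + 0.0196 + 0.0144 + 0.0100 + 0.0100 + 0.0324 = 0.1520
B_Warb = 1 / 0.1520 = 6.5789
Highest B → broadest niche (most generalist): Garden Warbler (B = 6.58).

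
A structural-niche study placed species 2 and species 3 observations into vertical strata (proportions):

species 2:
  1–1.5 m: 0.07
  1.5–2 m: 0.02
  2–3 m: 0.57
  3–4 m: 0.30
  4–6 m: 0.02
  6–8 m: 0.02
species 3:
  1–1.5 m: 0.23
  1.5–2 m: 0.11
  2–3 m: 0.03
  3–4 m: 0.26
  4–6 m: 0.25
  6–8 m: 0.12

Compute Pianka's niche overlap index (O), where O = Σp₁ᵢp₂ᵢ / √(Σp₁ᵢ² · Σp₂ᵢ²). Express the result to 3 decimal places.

Σ p₁ᵢp₂ᵢ = 0.0161 + 0.0022 + 0.0171 + 0.0780 + 0.0050 + 0.0024 = 0.1208
Σp_1ᵢ² = 0.07² + 0.02² + 0.57² + 0.30² + 0.02² + 0.02² = 0.0049 + 0.0004 + 0.3249 + 0.0900 + 0.0004 + 0.0004 = 0.4210
Σp_2ᵢ² = 0.23² + 0.11² + 0.03² + 0.26² + 0.25² + 0.12² = 0.0529 + 0.0121 + 0.0009 + 0.0676 + 0.0625 + 0.0144 = 0.2104
O = 0.1208 / √(0.4210 × 0.2104) = 0.1208 / 0.297621 = 0.40589

0.406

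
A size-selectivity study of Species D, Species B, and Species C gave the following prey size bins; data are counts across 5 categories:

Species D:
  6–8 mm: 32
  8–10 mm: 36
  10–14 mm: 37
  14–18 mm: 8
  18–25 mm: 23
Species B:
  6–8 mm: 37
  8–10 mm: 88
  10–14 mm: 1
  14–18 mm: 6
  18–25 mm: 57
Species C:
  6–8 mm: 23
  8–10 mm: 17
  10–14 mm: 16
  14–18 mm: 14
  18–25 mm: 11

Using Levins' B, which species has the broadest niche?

Species C

Proportions for Species D (n=136): 32/136=0.2353, 36/136=0.2647, 37/136=0.2721, 8/136=0.0588, 23/136=0.1691
Proportions for Species B (n=189): 37/189=0.1958, 88/189=0.4656, 1/189=0.0053, 6/189=0.0317, 57/189=0.3016
Proportions for Species C (n=81): 23/81=0.2840, 17/81=0.2099, 16/81=0.1975, 14/81=0.1728, 11/81=0.1358
Σp_Dᵢ² = 0.2353² + 0.2647² + 0.2721² + 0.0588² + 0.1691² = 0.055366 + 0.070066 + 0.074038 + 0.003457 + 0.028595 = 0.231522
B_D = 1 / 0.231522 = 4.3192
Σp_Bᵢ² = 0.1958² + 0.4656² + 0.0053² + 0.0317² + 0.3016² = 0.038338 + 0.216783 + 0.000028 + 0.001005 + 0.090963 = 0.347117
B_B = 1 / 0.347117 = 2.8809
Σp_Cᵢ² = 0.2840² + 0.2099² + 0.1975² + 0.1728² + 0.1358² = 0.080656 + 0.044058 + 0.039006 + 0.029860 + 0.018442 = 0.212022
B_C = 1 / 0.212022 = 4.7165
Highest B → broadest niche (most generalist): Species C (B = 4.72).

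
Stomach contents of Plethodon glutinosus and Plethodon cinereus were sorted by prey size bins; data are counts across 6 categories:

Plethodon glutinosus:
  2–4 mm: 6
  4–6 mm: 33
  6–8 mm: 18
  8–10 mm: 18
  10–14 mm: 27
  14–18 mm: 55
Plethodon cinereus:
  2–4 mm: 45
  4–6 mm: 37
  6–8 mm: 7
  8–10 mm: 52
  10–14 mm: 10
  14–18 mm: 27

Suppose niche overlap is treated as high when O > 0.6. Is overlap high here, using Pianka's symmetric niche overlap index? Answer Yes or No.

Yes

Proportions for Plethodon glutinosus (n=157): 6/157=0.0382, 33/157=0.2102, 18/157=0.1146, 18/157=0.1146, 27/157=0.1720, 55/157=0.3503
Proportions for Plethodon cinereus (n=178): 45/178=0.2528, 37/178=0.2079, 7/178=0.0393, 52/178=0.2921, 10/178=0.0562, 27/178=0.1517
Σ p₁ᵢp₂ᵢ = 0.009657 + 0.043701 + 0.004504 + 0.033475 + 0.009666 + 0.053141 = 0.154144
Σp_1ᵢ² = 0.0382² + 0.2102² + 0.1146² + 0.1146² + 0.1720² + 0.3503² = 0.001459 + 0.044184 + 0.013133 + 0.013133 + 0.029584 + 0.122710 = 0.224203
Σp_2ᵢ² = 0.2528² + 0.2079² + 0.0393² + 0.2921² + 0.0562² + 0.1517² = 0.063908 + 0.043222 + 0.001544 + 0.085322 + 0.003158 + 0.023013 = 0.220167
O = 0.154144 / √(0.224203 × 0.220167) = 0.154144 / 0.2221758 = 0.6938
O = 0.6938 > 0.6 → Yes.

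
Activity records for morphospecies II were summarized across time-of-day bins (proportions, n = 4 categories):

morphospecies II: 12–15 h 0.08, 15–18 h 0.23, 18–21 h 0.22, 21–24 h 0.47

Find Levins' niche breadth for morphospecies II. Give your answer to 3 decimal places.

Σpᵢ² = 0.08² + 0.23² + 0.22² + 0.47² = 0.0064 + 0.0529 + 0.0484 + 0.2209 = 0.3286
B = 1 / 0.3286 = 3.04321

3.043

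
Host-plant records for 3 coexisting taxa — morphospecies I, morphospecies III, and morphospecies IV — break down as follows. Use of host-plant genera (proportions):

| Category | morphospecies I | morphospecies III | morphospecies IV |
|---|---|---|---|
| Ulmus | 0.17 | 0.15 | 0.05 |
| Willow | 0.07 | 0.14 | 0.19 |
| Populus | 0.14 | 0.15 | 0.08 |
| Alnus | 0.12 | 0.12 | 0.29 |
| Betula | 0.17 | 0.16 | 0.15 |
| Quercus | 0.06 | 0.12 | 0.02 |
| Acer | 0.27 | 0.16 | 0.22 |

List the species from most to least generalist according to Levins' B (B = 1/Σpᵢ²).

morphospecies III > morphospecies I > morphospecies IV

Σp_Iᵢ² = 0.17² + 0.07² + 0.14² + 0.12² + 0.17² + 0.06² + 0.27² = 0.0289 + 0.0049 + 0.0196 + 0.0144 + 0.0289 + 0.0036 + 0.0729 = 0.1732
B_I = 1 / 0.1732 = 5.7737
Σp_IIIᵢ² = 0.15² + 0.14² + 0.15² + 0.12² + 0.16² + 0.12² + 0.16² = 0.0225 + 0.0196 + 0.0225 + 0.0144 + 0.0256 + 0.0144 + 0.0256 = 0.1446
B_III = 1 / 0.1446 = 6.9156
Σp_IVᵢ² = 0.05² + 0.19² + 0.08² + 0.29² + 0.15² + 0.02² + 0.22² = 0.0025 + 0.0361 + 0.0064 + 0.0841 + 0.0225 + 0.0004 + 0.0484 = 0.2004
B_IV = 1 / 0.2004 = 4.9900
Ranking by B (broadest → narrowest): morphospecies III (6.92) > morphospecies I (5.77) > morphospecies IV (4.99)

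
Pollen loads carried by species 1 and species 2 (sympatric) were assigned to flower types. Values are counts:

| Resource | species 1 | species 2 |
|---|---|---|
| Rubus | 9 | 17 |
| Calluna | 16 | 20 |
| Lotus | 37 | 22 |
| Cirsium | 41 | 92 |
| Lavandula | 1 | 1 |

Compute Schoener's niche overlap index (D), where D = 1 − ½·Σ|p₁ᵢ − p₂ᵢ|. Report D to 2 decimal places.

Proportions for species 1 (n=104): 9/104=0.0865, 16/104=0.1538, 37/104=0.3558, 41/104=0.3942, 1/104=0.0096
Proportions for species 2 (n=152): 17/152=0.1118, 20/152=0.1316, 22/152=0.1447, 92/152=0.6053, 1/152=0.0066
Σ|p₁ᵢ − p₂ᵢ| = 0.0253 + 0.0222 + 0.2111 + 0.2111 + 0.0030 = 0.4727
D = 1 − ½ × 0.4727 = 1 − 0.23635 = 0.76365

0.76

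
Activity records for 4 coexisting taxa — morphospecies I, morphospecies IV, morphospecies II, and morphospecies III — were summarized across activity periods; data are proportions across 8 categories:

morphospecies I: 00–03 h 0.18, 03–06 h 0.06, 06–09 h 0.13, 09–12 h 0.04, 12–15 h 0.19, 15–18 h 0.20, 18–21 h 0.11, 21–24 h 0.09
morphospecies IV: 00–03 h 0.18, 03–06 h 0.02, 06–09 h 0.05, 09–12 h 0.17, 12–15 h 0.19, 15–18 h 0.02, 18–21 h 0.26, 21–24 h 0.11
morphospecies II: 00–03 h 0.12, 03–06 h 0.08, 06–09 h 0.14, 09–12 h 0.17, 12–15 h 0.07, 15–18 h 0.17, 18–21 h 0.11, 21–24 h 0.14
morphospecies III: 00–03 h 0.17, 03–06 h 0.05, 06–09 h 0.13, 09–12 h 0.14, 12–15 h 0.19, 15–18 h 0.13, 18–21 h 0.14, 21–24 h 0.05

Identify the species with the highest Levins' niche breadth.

Σp_Iᵢ² = 0.18² + 0.06² + 0.13² + 0.04² + 0.19² + 0.20² + 0.11² + 0.09² = 0.0324 + 0.0036 + 0.0169 + 0.0016 + 0.0361 + 0.0400 + 0.0121 + 0.0081 = 0.1508
B_I = 1 / 0.1508 = 6.6313
Σp_IVᵢ² = 0.18² + 0.02² + 0.05² + 0.17² + 0.19² + 0.02² + 0.26² + 0.11² = 0.0324 + 0.0004 + 0.0025 + 0.0289 + 0.0361 + 0.0004 + 0.0676 + 0.0121 = 0.1804
B_IV = 1 / 0.1804 = 5.5432
Σp_IIᵢ² = 0.12² + 0.08² + 0.14² + 0.17² + 0.07² + 0.17² + 0.11² + 0.14² = 0.0144 + 0.0064 + 0.0196 + 0.0289 + 0.0049 + 0.0289 + 0.0121 + 0.0196 = 0.1348
B_II = 1 / 0.1348 = 7.4184
Σp_IIIᵢ² = 0.17² + 0.05² + 0.13² + 0.14² + 0.19² + 0.13² + 0.14² + 0.05² = 0.0289 + 0.0025 + 0.0169 + 0.0196 + 0.0361 + 0.0169 + 0.0196 + 0.0025 = 0.1430
B_III = 1 / 0.1430 = 6.9930
Highest B → broadest niche (most generalist): morphospecies II (B = 7.42).

morphospecies II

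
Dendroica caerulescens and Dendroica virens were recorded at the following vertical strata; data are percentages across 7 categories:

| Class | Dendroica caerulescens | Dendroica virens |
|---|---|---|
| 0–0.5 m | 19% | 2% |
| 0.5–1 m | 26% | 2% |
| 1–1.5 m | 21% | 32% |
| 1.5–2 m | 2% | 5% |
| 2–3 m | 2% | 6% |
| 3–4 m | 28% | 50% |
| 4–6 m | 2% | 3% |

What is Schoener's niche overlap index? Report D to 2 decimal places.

0.59

Convert percentages to proportions (divide by 100).
Σ|p₁ᵢ − p₂ᵢ| = 0.17 + 0.24 + 0.11 + 0.03 + 0.04 + 0.22 + 0.01 = 0.82
D = 1 − ½ × 0.82 = 1 − 0.410 = 0.5900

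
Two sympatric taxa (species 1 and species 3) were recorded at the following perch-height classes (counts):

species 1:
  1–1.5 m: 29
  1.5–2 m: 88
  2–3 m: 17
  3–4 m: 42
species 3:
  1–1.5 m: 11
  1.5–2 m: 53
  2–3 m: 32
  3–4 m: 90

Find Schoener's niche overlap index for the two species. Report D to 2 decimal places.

Proportions for species 1 (n=176): 29/176=0.1648, 88/176=0.5000, 17/176=0.0966, 42/176=0.2386
Proportions for species 3 (n=186): 11/186=0.0591, 53/186=0.2849, 32/186=0.1720, 90/186=0.4839
Σ|p₁ᵢ − p₂ᵢ| = 0.1057 + 0.2151 + 0.0754 + 0.2453 = 0.6415
D = 1 − ½ × 0.6415 = 1 − 0.32075 = 0.67925

0.68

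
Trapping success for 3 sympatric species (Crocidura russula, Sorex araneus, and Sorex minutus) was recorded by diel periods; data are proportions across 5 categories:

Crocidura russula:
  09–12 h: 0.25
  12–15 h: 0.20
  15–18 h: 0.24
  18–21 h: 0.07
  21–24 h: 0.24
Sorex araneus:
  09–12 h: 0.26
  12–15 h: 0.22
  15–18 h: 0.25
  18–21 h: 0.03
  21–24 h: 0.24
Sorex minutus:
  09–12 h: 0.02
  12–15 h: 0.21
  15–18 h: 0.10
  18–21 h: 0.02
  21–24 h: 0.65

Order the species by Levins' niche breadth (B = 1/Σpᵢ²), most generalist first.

Crocidura russula > Sorex araneus > Sorex minutus

Σp_russᵢ² = 0.25² + 0.20² + 0.24² + 0.07² + 0.24² = 0.0625 + 0.0400 + 0.0576 + 0.0049 + 0.0576 = 0.2226
B_russ = 1 / 0.2226 = 4.4924
Σp_aranᵢ² = 0.26² + 0.22² + 0.25² + 0.03² + 0.24² = 0.0676 + 0.0484 + 0.0625 + 0.0009 + 0.0576 = 0.2370
B_aran = 1 / 0.2370 = 4.2194
Σp_minuᵢ² = 0.02² + 0.21² + 0.10² + 0.02² + 0.65² = 0.0004 + 0.0441 + 0.0100 + 0.0004 + 0.4225 = 0.4774
B_minu = 1 / 0.4774 = 2.0947
Ranking by B (broadest → narrowest): Crocidura russula (4.49) > Sorex araneus (4.22) > Sorex minutus (2.09)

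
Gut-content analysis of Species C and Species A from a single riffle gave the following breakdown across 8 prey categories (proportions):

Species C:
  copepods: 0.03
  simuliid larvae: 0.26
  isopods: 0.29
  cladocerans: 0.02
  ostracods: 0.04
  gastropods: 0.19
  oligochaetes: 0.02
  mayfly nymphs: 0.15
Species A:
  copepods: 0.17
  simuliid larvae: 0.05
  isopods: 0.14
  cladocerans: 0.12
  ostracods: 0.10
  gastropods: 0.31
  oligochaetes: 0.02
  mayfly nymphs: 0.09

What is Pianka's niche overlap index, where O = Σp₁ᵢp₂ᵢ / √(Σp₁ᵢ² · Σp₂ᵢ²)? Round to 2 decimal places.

Σ p₁ᵢp₂ᵢ = 0.0051 + 0.0130 + 0.0406 + 0.0024 + 0.0040 + 0.0589 + 0.0004 + 0.0135 = 0.1379
Σp_1ᵢ² = 0.03² + 0.26² + 0.29² + 0.02² + 0.04² + 0.19² + 0.02² + 0.15² = 0.0009 + 0.0676 + 0.0841 + 0.0004 + 0.0016 + 0.0361 + 0.0004 + 0.0225 = 0.2136
Σp_2ᵢ² = 0.17² + 0.05² + 0.14² + 0.12² + 0.10² + 0.31² + 0.02² + 0.09² = 0.0289 + 0.0025 + 0.0196 + 0.0144 + 0.0100 + 0.0961 + 0.0004 + 0.0081 = 0.1800
O = 0.1379 / √(0.2136 × 0.1800) = 0.1379 / 0.19608 = 0.7033

0.70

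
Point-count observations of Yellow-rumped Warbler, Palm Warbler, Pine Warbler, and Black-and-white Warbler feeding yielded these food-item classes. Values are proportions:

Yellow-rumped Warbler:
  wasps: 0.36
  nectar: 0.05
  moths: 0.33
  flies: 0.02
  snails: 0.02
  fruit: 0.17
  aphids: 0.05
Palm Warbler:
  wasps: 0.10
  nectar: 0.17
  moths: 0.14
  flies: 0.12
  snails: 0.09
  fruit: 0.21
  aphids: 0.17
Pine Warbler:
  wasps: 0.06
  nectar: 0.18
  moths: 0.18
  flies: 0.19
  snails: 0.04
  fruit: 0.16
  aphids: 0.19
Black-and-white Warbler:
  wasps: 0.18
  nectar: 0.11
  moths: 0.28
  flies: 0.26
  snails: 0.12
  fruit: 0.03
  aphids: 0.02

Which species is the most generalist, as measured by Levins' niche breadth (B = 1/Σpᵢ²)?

Palm Warbler

Σp_Yellᵢ² = 0.36² + 0.05² + 0.33² + 0.02² + 0.02² + 0.17² + 0.05² = 0.1296 + 0.0025 + 0.1089 + 0.0004 + 0.0004 + 0.0289 + 0.0025 = 0.2732
B_Yell = 1 / 0.2732 = 3.6603
Σp_Palmᵢ² = 0.10² + 0.17² + 0.14² + 0.12² + 0.09² + 0.21² + 0.17² = 0.0100 + 0.0289 + 0.0196 + 0.0144 + 0.0081 + 0.0441 + 0.0289 = 0.1540
B_Palm = 1 / 0.1540 = 6.4935
Σp_Pineᵢ² = 0.06² + 0.18² + 0.18² + 0.19² + 0.04² + 0.16² + 0.19² = 0.0036 + 0.0324 + 0.0324 + 0.0361 + 0.0016 + 0.0256 + 0.0361 = 0.1678
B_Pine = 1 / 0.1678 = 5.9595
Σp_Blacᵢ² = 0.18² + 0.11² + 0.28² + 0.26² + 0.12² + 0.03² + 0.02² = 0.0324 + 0.0121 + 0.0784 + 0.0676 + 0.0144 + 0.0009 + 0.0004 = 0.2062
B_Blac = 1 / 0.2062 = 4.8497
Highest B → broadest niche (most generalist): Palm Warbler (B = 6.49).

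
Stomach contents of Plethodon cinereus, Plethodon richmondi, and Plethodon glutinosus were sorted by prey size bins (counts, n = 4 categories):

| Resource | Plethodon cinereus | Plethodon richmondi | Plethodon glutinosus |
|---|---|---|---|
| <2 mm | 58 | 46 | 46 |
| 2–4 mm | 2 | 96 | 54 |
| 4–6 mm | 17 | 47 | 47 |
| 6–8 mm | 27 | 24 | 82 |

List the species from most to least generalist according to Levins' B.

Plethodon glutinosus > Plethodon richmondi > Plethodon cinereus

Proportions for Plethodon cinereus (n=104): 58/104=0.5577, 2/104=0.0192, 17/104=0.1635, 27/104=0.2596
Proportions for Plethodon richmondi (n=213): 46/213=0.2160, 96/213=0.4507, 47/213=0.2207, 24/213=0.1127
Proportions for Plethodon glutinosus (n=229): 46/229=0.2009, 54/229=0.2358, 47/229=0.2052, 82/229=0.3581
Σp_cineᵢ² = 0.5577² + 0.0192² + 0.1635² + 0.2596² = 0.311029 + 0.000369 + 0.026732 + 0.067392 = 0.405522
B_cine = 1 / 0.405522 = 2.4660
Σp_richᵢ² = 0.2160² + 0.4507² + 0.2207² + 0.1127² = 0.046656 + 0.203130 + 0.048708 + 0.012701 = 0.311195
B_rich = 1 / 0.311195 = 3.2134
Σp_glutᵢ² = 0.2009² + 0.2358² + 0.2052² + 0.3581² = 0.040361 + 0.055602 + 0.042107 + 0.128236 = 0.266306
B_glut = 1 / 0.266306 = 3.7551
Ranking by B (broadest → narrowest): Plethodon glutinosus (3.76) > Plethodon richmondi (3.21) > Plethodon cinereus (2.47)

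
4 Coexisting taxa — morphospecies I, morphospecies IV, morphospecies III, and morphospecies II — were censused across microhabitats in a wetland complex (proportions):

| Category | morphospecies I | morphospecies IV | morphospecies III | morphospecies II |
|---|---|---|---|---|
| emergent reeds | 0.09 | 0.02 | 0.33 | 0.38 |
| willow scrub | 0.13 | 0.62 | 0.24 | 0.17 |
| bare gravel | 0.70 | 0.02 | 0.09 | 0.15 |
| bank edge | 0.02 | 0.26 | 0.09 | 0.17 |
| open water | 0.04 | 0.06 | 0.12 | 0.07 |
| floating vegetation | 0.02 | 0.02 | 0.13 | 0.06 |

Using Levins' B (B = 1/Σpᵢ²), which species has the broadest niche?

morphospecies III

Σp_Iᵢ² = 0.09² + 0.13² + 0.70² + 0.02² + 0.04² + 0.02² = 0.0081 + 0.0169 + 0.4900 + 0.0004 + 0.0016 + 0.0004 = 0.5174
B_I = 1 / 0.5174 = 1.9327
Σp_IVᵢ² = 0.02² + 0.62² + 0.02² + 0.26² + 0.06² + 0.02² = 0.0004 + 0.3844 + 0.0004 + 0.0676 + 0.0036 + 0.0004 = 0.4568
B_IV = 1 / 0.4568 = 2.1891
Σp_IIIᵢ² = 0.33² + 0.24² + 0.09² + 0.09² + 0.12² + 0.13² = 0.1089 + 0.0576 + 0.0081 + 0.0081 + 0.0144 + 0.0169 = 0.2140
B_III = 1 / 0.2140 = 4.6729
Σp_IIᵢ² = 0.38² + 0.17² + 0.15² + 0.17² + 0.07² + 0.06² = 0.1444 + 0.0289 + 0.0225 + 0.0289 + 0.0049 + 0.0036 = 0.2332
B_II = 1 / 0.2332 = 4.2882
Highest B → broadest niche (most generalist): morphospecies III (B = 4.67).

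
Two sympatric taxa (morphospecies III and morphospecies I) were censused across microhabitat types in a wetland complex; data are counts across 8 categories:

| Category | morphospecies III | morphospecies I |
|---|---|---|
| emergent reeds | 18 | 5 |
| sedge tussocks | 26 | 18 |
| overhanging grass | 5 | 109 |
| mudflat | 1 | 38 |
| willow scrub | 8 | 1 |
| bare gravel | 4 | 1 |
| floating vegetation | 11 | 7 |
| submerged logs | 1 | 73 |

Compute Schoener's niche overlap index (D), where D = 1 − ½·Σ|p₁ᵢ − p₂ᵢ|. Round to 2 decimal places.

0.22

Proportions for morphospecies III (n=74): 18/74=0.2432, 26/74=0.3514, 5/74=0.0676, 1/74=0.0135, 8/74=0.1081, 4/74=0.0541, 11/74=0.1486, 1/74=0.0135
Proportions for morphospecies I (n=252): 5/252=0.0198, 18/252=0.0714, 109/252=0.4325, 38/252=0.1508, 1/252=0.0040, 1/252=0.0040, 7/252=0.0278, 73/252=0.2897
Σ|p₁ᵢ − p₂ᵢ| = 0.2234 + 0.2800 + 0.3649 + 0.1373 + 0.1041 + 0.0501 + 0.1208 + 0.2762 = 1.5568
D = 1 − ½ × 1.5568 = 1 − 0.77840 = 0.22160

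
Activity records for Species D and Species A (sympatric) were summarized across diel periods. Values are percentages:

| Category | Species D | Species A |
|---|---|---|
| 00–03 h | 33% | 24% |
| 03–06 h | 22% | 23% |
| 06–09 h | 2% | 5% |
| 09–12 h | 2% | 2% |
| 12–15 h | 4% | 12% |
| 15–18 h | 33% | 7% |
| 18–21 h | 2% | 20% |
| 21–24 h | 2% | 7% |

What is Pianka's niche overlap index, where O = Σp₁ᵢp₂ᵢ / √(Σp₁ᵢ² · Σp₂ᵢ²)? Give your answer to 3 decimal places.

Convert percentages to proportions (divide by 100).
Σ p₁ᵢp₂ᵢ = 0.0792 + 0.0506 + 0.0010 + 0.0004 + 0.0048 + 0.0231 + 0.0040 + 0.0014 = 0.1645
Σp_1ᵢ² = 0.33² + 0.22² + 0.02² + 0.02² + 0.04² + 0.33² + 0.02² + 0.02² = 0.1089 + 0.0484 + 0.0004 + 0.0004 + 0.0016 + 0.1089 + 0.0004 + 0.0004 = 0.2694
Σp_2ᵢ² = 0.24² + 0.23² + 0.05² + 0.02² + 0.12² + 0.07² + 0.20² + 0.07² = 0.0576 + 0.0529 + 0.0025 + 0.0004 + 0.0144 + 0.0049 + 0.0400 + 0.0049 = 0.1776
O = 0.1645 / √(0.2694 × 0.1776) = 0.1645 / 0.218736 = 0.75205

0.752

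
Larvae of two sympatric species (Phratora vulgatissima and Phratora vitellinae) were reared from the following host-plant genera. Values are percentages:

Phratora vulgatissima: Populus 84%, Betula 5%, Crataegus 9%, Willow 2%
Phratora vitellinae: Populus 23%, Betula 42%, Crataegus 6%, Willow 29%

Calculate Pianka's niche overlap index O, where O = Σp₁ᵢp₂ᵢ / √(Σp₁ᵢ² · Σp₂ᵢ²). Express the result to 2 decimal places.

0.47

Convert percentages to proportions (divide by 100).
Σ p₁ᵢp₂ᵢ = 0.1932 + 0.0210 + 0.0054 + 0.0058 = 0.2254
Σp_1ᵢ² = 0.84² + 0.05² + 0.09² + 0.02² = 0.7056 + 0.0025 + 0.0081 + 0.0004 = 0.7166
Σp_2ᵢ² = 0.23² + 0.42² + 0.06² + 0.29² = 0.0529 + 0.1764 + 0.0036 + 0.0841 = 0.3170
O = 0.2254 / √(0.7166 × 0.3170) = 0.2254 / 0.47662 = 0.4729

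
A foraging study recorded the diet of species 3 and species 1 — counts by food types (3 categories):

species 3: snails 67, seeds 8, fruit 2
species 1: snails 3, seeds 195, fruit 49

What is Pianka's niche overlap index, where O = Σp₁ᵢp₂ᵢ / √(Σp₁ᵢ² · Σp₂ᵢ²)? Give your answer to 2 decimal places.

Proportions for species 3 (n=77): 67/77=0.8701, 8/77=0.1039, 2/77=0.0260
Proportions for species 1 (n=247): 3/247=0.0121, 195/247=0.7895, 49/247=0.1984
Σ p₁ᵢp₂ᵢ = 0.010528 + 0.082029 + 0.005158 = 0.097715
Σp_1ᵢ² = 0.8701² + 0.1039² + 0.0260² = 0.757074 + 0.010795 + 0.000676 = 0.768545
Σp_2ᵢ² = 0.0121² + 0.7895² + 0.1984² = 0.000146 + 0.623310 + 0.039363 = 0.662819
O = 0.097715 / √(0.768545 × 0.662819) = 0.097715 / 0.7137270 = 0.1369

0.14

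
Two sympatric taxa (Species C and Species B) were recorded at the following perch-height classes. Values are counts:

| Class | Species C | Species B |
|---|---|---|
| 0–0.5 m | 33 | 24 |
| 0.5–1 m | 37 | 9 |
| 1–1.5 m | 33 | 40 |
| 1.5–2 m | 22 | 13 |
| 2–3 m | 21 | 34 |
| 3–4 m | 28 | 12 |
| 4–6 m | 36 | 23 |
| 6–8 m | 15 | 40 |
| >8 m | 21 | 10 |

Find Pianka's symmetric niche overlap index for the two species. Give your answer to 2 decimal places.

0.83

Proportions for Species C (n=246): 33/246=0.1341, 37/246=0.1504, 33/246=0.1341, 22/246=0.0894, 21/246=0.0854, 28/246=0.1138, 36/246=0.1463, 15/246=0.0610, 21/246=0.0854
Proportions for Species B (n=205): 24/205=0.1171, 9/205=0.0439, 40/205=0.1951, 13/205=0.0634, 34/205=0.1659, 12/205=0.0585, 23/205=0.1122, 40/205=0.1951, 10/205=0.0488
Σ p₁ᵢp₂ᵢ = 0.015703 + 0.006603 + 0.026163 + 0.005668 + 0.014168 + 0.006657 + 0.016415 + 0.011901 + 0.004168 = 0.107446
Σp_1ᵢ² = 0.1341² + 0.1504² + 0.1341² + 0.0894² + 0.0854² + 0.1138² + 0.1463² + 0.0610² + 0.0854² = 0.017983 + 0.022620 + 0.017983 + 0.007992 + 0.007293 + 0.012950 + 0.021404 + 0.003721 + 0.007293 = 0.119239
Σp_2ᵢ² = 0.1171² + 0.0439² + 0.1951² + 0.0634² + 0.1659² + 0.0585² + 0.1122² + 0.1951² + 0.0488² = 0.013712 + 0.001927 + 0.038064 + 0.004020 + 0.027523 + 0.003422 + 0.012589 + 0.038064 + 0.002381 = 0.141702
O = 0.107446 / √(0.119239 × 0.141702) = 0.107446 / 0.1299862 = 0.8266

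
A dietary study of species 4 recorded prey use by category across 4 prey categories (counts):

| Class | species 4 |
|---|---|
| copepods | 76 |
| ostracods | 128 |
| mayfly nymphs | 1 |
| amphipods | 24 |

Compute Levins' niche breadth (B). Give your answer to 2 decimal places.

2.31

Proportions for species 4 (n=229): 76/229=0.3319, 128/229=0.5590, 1/229=0.0044, 24/229=0.1048
Σpᵢ² = 0.3319² + 0.5590² + 0.0044² + 0.1048² = 0.110158 + 0.312481 + 0.000019 + 0.010983 = 0.433641
B = 1 / 0.433641 = 2.3061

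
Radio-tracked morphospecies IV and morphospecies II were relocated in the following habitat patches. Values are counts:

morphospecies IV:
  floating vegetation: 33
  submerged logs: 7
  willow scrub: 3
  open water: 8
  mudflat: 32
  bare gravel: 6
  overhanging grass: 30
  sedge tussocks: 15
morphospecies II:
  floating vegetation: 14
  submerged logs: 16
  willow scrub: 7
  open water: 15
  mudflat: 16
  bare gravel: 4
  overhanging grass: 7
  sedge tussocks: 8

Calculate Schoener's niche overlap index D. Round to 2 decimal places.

Proportions for morphospecies IV (n=134): 33/134=0.2463, 7/134=0.0522, 3/134=0.0224, 8/134=0.0597, 32/134=0.2388, 6/134=0.0448, 30/134=0.2239, 15/134=0.1119
Proportions for morphospecies II (n=87): 14/87=0.1609, 16/87=0.1839, 7/87=0.0805, 15/87=0.1724, 16/87=0.1839, 4/87=0.0460, 7/87=0.0805, 8/87=0.0920
Σ|p₁ᵢ − p₂ᵢ| = 0.0854 + 0.1317 + 0.0581 + 0.1127 + 0.0549 + 0.0012 + 0.1434 + 0.0199 = 0.6073
D = 1 − ½ × 0.6073 = 1 − 0.30365 = 0.69635

0.70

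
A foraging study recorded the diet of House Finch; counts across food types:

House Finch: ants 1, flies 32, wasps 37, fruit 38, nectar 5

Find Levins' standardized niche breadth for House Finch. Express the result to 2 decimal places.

0.58

Proportions for House Finch (n=113): 1/113=0.0088, 32/113=0.2832, 37/113=0.3274, 38/113=0.3363, 5/113=0.0442
Σpᵢ² = 0.0088² + 0.2832² + 0.3274² + 0.3363² + 0.0442² = 0.000077 + 0.080202 + 0.107191 + 0.113098 + 0.001954 = 0.302522
B = 1 / 0.302522 = 3.3055
Bₛ = (B − 1)/(n − 1) = (3.3055 − 1)/(5 − 1) = 2.3055/4 = 0.5764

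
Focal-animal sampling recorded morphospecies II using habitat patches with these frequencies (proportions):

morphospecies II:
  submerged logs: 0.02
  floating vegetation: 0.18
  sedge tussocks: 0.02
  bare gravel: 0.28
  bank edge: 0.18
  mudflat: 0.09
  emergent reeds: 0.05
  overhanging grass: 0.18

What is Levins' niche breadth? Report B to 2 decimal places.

5.35

Σpᵢ² = 0.02² + 0.18² + 0.02² + 0.28² + 0.18² + 0.09² + 0.05² + 0.18² = 0.0004 + 0.0324 + 0.0004 + 0.0784 + 0.0324 + 0.0081 + 0.0025 + 0.0324 = 0.1870
B = 1 / 0.1870 = 5.3476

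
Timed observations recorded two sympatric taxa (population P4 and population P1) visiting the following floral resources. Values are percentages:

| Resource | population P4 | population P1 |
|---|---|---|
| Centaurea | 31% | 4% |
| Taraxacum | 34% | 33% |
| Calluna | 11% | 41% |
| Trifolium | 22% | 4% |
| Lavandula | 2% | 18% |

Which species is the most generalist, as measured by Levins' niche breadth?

Convert percentages to proportions (divide by 100).
Σp_P4ᵢ² = 0.31² + 0.34² + 0.11² + 0.22² + 0.02² = 0.0961 + 0.1156 + 0.0121 + 0.0484 + 0.0004 = 0.2726
B_P4 = 1 / 0.2726 = 3.6684
Σp_P1ᵢ² = 0.04² + 0.33² + 0.41² + 0.04² + 0.18² = 0.0016 + 0.1089 + 0.1681 + 0.0016 + 0.0324 = 0.3126
B_P1 = 1 / 0.3126 = 3.1990
Highest B → broadest niche (most generalist): population P4 (B = 3.67).

population P4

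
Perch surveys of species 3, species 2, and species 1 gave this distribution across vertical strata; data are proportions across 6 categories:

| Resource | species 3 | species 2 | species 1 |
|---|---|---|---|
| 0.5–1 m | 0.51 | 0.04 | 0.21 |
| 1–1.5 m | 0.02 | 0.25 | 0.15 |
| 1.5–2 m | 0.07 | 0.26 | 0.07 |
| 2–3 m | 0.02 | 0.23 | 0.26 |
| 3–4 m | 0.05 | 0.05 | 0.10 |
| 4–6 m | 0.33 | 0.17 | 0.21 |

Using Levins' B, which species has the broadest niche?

Σp_3ᵢ² = 0.51² + 0.02² + 0.07² + 0.02² + 0.05² + 0.33² = 0.2601 + 0.0004 + 0.0049 + 0.0004 + 0.0025 + 0.1089 = 0.3772
B_3 = 1 / 0.3772 = 2.6511
Σp_2ᵢ² = 0.04² + 0.25² + 0.26² + 0.23² + 0.05² + 0.17² = 0.0016 + 0.0625 + 0.0676 + 0.0529 + 0.0025 + 0.0289 = 0.2160
B_2 = 1 / 0.2160 = 4.6296
Σp_1ᵢ² = 0.21² + 0.15² + 0.07² + 0.26² + 0.10² + 0.21² = 0.0441 + 0.0225 + 0.0049 + 0.0676 + 0.0100 + 0.0441 = 0.1932
B_1 = 1 / 0.1932 = 5.1760
Highest B → broadest niche (most generalist): species 1 (B = 5.18).

species 1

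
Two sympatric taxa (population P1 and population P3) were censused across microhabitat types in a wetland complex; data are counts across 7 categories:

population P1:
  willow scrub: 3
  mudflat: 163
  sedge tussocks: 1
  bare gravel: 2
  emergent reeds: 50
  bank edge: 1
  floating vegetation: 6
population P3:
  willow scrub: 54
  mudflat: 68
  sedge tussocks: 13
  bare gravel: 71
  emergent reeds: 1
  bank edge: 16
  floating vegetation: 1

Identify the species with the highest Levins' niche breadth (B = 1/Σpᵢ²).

Proportions for population P1 (n=226): 3/226=0.0133, 163/226=0.7212, 1/226=0.0044, 2/226=0.0088, 50/226=0.2212, 1/226=0.0044, 6/226=0.0265
Proportions for population P3 (n=224): 54/224=0.2411, 68/224=0.3036, 13/224=0.0580, 71/224=0.3170, 1/224=0.0045, 16/224=0.0714, 1/224=0.0045
Σp_P1ᵢ² = 0.0133² + 0.7212² + 0.0044² + 0.0088² + 0.2212² + 0.0044² + 0.0265² = 0.000177 + 0.520129 + 0.000019 + 0.000077 + 0.048929 + 0.000019 + 0.000702 = 0.570052
B_P1 = 1 / 0.570052 = 1.7542
Σp_P3ᵢ² = 0.2411² + 0.3036² + 0.0580² + 0.3170² + 0.0045² + 0.0714² + 0.0045² = 0.058129 + 0.092173 + 0.003364 + 0.100489 + 0.000020 + 0.005098 + 0.000020 = 0.259293
B_P3 = 1 / 0.259293 = 3.8566
Highest B → broadest niche (most generalist): population P3 (B = 3.86).

population P3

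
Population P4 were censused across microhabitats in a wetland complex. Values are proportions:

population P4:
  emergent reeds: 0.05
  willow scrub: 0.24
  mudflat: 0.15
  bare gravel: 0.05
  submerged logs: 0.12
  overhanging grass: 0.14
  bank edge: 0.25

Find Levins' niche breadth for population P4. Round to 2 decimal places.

Σpᵢ² = 0.05² + 0.24² + 0.15² + 0.05² + 0.12² + 0.14² + 0.25² = 0.0025 + 0.0576 + 0.0225 + 0.0025 + 0.0144 + 0.0196 + 0.0625 = 0.1816
B = 1 / 0.1816 = 5.5066

5.51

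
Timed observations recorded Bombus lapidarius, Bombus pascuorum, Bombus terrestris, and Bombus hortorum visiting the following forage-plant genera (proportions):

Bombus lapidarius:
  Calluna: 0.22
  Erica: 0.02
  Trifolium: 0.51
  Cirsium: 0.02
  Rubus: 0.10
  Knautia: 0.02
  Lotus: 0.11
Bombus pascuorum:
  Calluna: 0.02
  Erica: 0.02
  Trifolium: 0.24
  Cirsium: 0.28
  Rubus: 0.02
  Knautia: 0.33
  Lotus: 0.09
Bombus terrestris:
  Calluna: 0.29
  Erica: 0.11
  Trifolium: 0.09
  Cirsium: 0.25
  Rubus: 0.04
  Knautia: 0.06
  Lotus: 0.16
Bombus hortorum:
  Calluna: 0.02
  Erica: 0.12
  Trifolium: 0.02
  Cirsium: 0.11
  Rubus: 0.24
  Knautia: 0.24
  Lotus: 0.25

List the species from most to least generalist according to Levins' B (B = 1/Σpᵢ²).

Σp_lapiᵢ² = 0.22² + 0.02² + 0.51² + 0.02² + 0.10² + 0.02² + 0.11² = 0.0484 + 0.0004 + 0.2601 + 0.0004 + 0.0100 + 0.0004 + 0.0121 = 0.3318
B_lapi = 1 / 0.3318 = 3.0139
Σp_pascᵢ² = 0.02² + 0.02² + 0.24² + 0.28² + 0.02² + 0.33² + 0.09² = 0.0004 + 0.0004 + 0.0576 + 0.0784 + 0.0004 + 0.1089 + 0.0081 = 0.2542
B_pasc = 1 / 0.2542 = 3.9339
Σp_terrᵢ² = 0.29² + 0.11² + 0.09² + 0.25² + 0.04² + 0.06² + 0.16² = 0.0841 + 0.0121 + 0.0081 + 0.0625 + 0.0016 + 0.0036 + 0.0256 = 0.1976
B_terr = 1 / 0.1976 = 5.0607
Σp_hortᵢ² = 0.02² + 0.12² + 0.02² + 0.11² + 0.24² + 0.24² + 0.25² = 0.0004 + 0.0144 + 0.0004 + 0.0121 + 0.0576 + 0.0576 + 0.0625 = 0.2050
B_hort = 1 / 0.2050 = 4.8780
Ranking by B (broadest → narrowest): Bombus terrestris (5.06) > Bombus hortorum (4.88) > Bombus pascuorum (3.93) > Bombus lapidarius (3.01)

Bombus terrestris > Bombus hortorum > Bombus pascuorum > Bombus lapidarius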